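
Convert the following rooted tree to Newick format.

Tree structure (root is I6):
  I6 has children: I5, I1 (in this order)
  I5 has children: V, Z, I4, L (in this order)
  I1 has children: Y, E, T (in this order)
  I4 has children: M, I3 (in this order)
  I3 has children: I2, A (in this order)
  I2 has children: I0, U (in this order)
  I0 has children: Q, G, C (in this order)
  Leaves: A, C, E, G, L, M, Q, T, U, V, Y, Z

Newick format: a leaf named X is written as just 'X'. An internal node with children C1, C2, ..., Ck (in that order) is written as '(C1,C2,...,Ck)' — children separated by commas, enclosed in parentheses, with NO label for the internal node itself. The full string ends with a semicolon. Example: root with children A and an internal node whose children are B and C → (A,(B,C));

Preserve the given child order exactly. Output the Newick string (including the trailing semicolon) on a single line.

internal I6 with children ['I5', 'I1']
  internal I5 with children ['V', 'Z', 'I4', 'L']
    leaf 'V' → 'V'
    leaf 'Z' → 'Z'
    internal I4 with children ['M', 'I3']
      leaf 'M' → 'M'
      internal I3 with children ['I2', 'A']
        internal I2 with children ['I0', 'U']
          internal I0 with children ['Q', 'G', 'C']
            leaf 'Q' → 'Q'
            leaf 'G' → 'G'
            leaf 'C' → 'C'
          → '(Q,G,C)'
          leaf 'U' → 'U'
        → '((Q,G,C),U)'
        leaf 'A' → 'A'
      → '(((Q,G,C),U),A)'
    → '(M,(((Q,G,C),U),A))'
    leaf 'L' → 'L'
  → '(V,Z,(M,(((Q,G,C),U),A)),L)'
  internal I1 with children ['Y', 'E', 'T']
    leaf 'Y' → 'Y'
    leaf 'E' → 'E'
    leaf 'T' → 'T'
  → '(Y,E,T)'
→ '((V,Z,(M,(((Q,G,C),U),A)),L),(Y,E,T))'
Final: ((V,Z,(M,(((Q,G,C),U),A)),L),(Y,E,T));

Answer: ((V,Z,(M,(((Q,G,C),U),A)),L),(Y,E,T));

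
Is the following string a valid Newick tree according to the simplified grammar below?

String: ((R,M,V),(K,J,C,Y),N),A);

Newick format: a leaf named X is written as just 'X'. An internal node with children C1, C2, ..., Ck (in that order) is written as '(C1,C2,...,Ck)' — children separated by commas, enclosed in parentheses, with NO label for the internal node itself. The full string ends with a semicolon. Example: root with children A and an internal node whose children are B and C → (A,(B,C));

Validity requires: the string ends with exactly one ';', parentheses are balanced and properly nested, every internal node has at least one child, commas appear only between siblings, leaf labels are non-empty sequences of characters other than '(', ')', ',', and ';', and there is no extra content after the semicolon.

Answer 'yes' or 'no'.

Answer: no

Derivation:
Input: ((R,M,V),(K,J,C,Y),N),A);
Paren balance: 3 '(' vs 4 ')' MISMATCH
Ends with single ';': True
Full parse: FAILS (extra content after tree at pos 21)
Valid: False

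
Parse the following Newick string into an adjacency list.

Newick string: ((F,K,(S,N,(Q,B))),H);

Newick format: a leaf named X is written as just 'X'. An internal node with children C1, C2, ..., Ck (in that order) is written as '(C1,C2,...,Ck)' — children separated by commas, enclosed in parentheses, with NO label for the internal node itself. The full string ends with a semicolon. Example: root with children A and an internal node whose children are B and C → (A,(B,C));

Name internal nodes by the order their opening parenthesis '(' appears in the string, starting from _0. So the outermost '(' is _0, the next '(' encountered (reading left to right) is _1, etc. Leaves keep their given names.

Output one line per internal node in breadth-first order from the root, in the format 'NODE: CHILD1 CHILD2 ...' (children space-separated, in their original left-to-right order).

Input: ((F,K,(S,N,(Q,B))),H);
Scanning left-to-right, naming '(' by encounter order:
  pos 0: '(' -> open internal node _0 (depth 1)
  pos 1: '(' -> open internal node _1 (depth 2)
  pos 6: '(' -> open internal node _2 (depth 3)
  pos 11: '(' -> open internal node _3 (depth 4)
  pos 15: ')' -> close internal node _3 (now at depth 3)
  pos 16: ')' -> close internal node _2 (now at depth 2)
  pos 17: ')' -> close internal node _1 (now at depth 1)
  pos 20: ')' -> close internal node _0 (now at depth 0)
Total internal nodes: 4
BFS adjacency from root:
  _0: _1 H
  _1: F K _2
  _2: S N _3
  _3: Q B

Answer: _0: _1 H
_1: F K _2
_2: S N _3
_3: Q B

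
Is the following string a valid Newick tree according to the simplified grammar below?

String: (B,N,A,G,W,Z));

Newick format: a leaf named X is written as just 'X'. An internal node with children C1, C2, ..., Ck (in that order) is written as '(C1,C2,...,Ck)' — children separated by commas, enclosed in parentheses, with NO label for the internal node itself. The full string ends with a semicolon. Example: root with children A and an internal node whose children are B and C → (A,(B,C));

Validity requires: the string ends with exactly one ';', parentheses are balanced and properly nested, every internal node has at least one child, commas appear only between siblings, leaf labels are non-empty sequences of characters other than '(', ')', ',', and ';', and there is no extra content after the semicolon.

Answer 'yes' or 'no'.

Answer: no

Derivation:
Input: (B,N,A,G,W,Z));
Paren balance: 1 '(' vs 2 ')' MISMATCH
Ends with single ';': True
Full parse: FAILS (extra content after tree at pos 13)
Valid: False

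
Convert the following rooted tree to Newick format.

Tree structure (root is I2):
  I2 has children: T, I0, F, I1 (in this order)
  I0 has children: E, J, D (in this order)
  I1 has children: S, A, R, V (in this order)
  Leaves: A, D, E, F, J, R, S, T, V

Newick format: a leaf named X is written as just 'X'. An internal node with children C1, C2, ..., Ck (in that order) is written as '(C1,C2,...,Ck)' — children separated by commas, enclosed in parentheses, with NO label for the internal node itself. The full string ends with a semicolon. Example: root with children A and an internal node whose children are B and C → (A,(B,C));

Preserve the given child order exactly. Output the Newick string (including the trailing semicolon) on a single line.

internal I2 with children ['T', 'I0', 'F', 'I1']
  leaf 'T' → 'T'
  internal I0 with children ['E', 'J', 'D']
    leaf 'E' → 'E'
    leaf 'J' → 'J'
    leaf 'D' → 'D'
  → '(E,J,D)'
  leaf 'F' → 'F'
  internal I1 with children ['S', 'A', 'R', 'V']
    leaf 'S' → 'S'
    leaf 'A' → 'A'
    leaf 'R' → 'R'
    leaf 'V' → 'V'
  → '(S,A,R,V)'
→ '(T,(E,J,D),F,(S,A,R,V))'
Final: (T,(E,J,D),F,(S,A,R,V));

Answer: (T,(E,J,D),F,(S,A,R,V));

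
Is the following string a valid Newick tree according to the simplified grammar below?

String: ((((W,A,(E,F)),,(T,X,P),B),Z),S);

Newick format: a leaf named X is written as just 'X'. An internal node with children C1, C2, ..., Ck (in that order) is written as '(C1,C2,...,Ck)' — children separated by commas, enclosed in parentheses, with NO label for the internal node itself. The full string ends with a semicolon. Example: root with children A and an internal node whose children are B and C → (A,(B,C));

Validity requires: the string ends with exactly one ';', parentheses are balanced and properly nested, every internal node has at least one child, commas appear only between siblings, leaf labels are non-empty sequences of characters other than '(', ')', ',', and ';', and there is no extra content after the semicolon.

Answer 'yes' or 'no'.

Answer: no

Derivation:
Input: ((((W,A,(E,F)),,(T,X,P),B),Z),S);
Paren balance: 6 '(' vs 6 ')' OK
Ends with single ';': True
Full parse: FAILS (empty leaf label at pos 15)
Valid: False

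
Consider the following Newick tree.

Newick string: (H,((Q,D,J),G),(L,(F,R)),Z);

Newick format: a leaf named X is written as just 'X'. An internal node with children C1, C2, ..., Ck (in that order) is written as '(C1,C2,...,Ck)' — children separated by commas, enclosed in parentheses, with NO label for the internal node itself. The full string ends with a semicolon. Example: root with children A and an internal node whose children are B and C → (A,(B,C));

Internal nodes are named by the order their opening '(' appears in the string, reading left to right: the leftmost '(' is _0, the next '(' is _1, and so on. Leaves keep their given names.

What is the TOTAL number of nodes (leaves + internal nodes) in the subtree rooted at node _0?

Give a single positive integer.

Newick: (H,((Q,D,J),G),(L,(F,R)),Z);
Locate _0: it is the '(' at position 0 (the 1st '(' reading left to right).
Query: subtree rooted at _0
_0: subtree_size = 1 + 13
  H: subtree_size = 1 + 0
  _1: subtree_size = 1 + 5
    _2: subtree_size = 1 + 3
      Q: subtree_size = 1 + 0
      D: subtree_size = 1 + 0
      J: subtree_size = 1 + 0
    G: subtree_size = 1 + 0
  _3: subtree_size = 1 + 4
    L: subtree_size = 1 + 0
    _4: subtree_size = 1 + 2
      F: subtree_size = 1 + 0
      R: subtree_size = 1 + 0
  Z: subtree_size = 1 + 0
Total subtree size of _0: 14

Answer: 14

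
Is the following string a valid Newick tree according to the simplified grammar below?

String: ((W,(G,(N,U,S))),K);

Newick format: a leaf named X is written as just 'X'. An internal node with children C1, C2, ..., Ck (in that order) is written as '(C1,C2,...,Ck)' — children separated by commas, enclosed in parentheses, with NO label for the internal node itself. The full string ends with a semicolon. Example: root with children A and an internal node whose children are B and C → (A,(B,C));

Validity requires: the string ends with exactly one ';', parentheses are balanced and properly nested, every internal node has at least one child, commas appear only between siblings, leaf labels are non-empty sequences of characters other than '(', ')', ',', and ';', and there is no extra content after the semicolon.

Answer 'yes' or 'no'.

Answer: yes

Derivation:
Input: ((W,(G,(N,U,S))),K);
Paren balance: 4 '(' vs 4 ')' OK
Ends with single ';': True
Full parse: OK
Valid: True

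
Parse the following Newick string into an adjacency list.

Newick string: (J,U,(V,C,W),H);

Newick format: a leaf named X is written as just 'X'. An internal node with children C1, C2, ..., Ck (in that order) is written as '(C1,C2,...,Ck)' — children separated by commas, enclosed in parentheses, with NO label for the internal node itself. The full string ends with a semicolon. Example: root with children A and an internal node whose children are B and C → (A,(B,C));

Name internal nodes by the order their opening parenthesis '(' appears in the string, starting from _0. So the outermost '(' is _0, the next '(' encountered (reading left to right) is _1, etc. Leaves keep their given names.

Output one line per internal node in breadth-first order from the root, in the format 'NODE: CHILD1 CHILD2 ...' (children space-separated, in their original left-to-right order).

Answer: _0: J U _1 H
_1: V C W

Derivation:
Input: (J,U,(V,C,W),H);
Scanning left-to-right, naming '(' by encounter order:
  pos 0: '(' -> open internal node _0 (depth 1)
  pos 5: '(' -> open internal node _1 (depth 2)
  pos 11: ')' -> close internal node _1 (now at depth 1)
  pos 14: ')' -> close internal node _0 (now at depth 0)
Total internal nodes: 2
BFS adjacency from root:
  _0: J U _1 H
  _1: V C W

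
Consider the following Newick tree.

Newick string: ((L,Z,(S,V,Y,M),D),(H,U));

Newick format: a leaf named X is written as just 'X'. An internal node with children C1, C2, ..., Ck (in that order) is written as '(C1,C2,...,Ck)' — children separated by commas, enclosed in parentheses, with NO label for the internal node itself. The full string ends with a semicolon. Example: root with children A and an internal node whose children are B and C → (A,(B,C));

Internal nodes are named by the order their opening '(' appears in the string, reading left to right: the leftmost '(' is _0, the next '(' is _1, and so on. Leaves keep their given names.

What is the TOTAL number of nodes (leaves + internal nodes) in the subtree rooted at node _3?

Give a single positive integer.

Answer: 3

Derivation:
Newick: ((L,Z,(S,V,Y,M),D),(H,U));
Locate _3: it is the '(' at position 19 (the 4th '(' reading left to right).
Query: subtree rooted at _3
_3: subtree_size = 1 + 2
  H: subtree_size = 1 + 0
  U: subtree_size = 1 + 0
Total subtree size of _3: 3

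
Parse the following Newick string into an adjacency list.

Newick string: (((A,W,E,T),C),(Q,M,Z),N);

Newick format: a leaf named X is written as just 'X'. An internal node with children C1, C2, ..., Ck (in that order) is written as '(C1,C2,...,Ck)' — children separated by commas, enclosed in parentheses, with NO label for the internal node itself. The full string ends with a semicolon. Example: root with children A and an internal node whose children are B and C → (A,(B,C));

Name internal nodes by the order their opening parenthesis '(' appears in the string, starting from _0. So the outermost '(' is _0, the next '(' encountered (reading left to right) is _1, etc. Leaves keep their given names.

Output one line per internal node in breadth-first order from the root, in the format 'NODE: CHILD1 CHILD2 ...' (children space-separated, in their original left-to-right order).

Answer: _0: _1 _3 N
_1: _2 C
_3: Q M Z
_2: A W E T

Derivation:
Input: (((A,W,E,T),C),(Q,M,Z),N);
Scanning left-to-right, naming '(' by encounter order:
  pos 0: '(' -> open internal node _0 (depth 1)
  pos 1: '(' -> open internal node _1 (depth 2)
  pos 2: '(' -> open internal node _2 (depth 3)
  pos 10: ')' -> close internal node _2 (now at depth 2)
  pos 13: ')' -> close internal node _1 (now at depth 1)
  pos 15: '(' -> open internal node _3 (depth 2)
  pos 21: ')' -> close internal node _3 (now at depth 1)
  pos 24: ')' -> close internal node _0 (now at depth 0)
Total internal nodes: 4
BFS adjacency from root:
  _0: _1 _3 N
  _1: _2 C
  _3: Q M Z
  _2: A W E T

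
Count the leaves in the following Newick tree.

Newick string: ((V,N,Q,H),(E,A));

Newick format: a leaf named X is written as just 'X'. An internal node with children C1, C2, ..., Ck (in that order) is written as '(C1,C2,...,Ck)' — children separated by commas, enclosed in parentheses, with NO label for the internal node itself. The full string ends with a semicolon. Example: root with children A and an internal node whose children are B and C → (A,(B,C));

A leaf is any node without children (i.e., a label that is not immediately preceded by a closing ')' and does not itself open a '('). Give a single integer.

Newick: ((V,N,Q,H),(E,A));
Scan left-to-right; a leaf is any maximal label run not followed by '(':
  pos 2: leaf 'V' → count = 1
  pos 4: leaf 'N' → count = 2
  pos 6: leaf 'Q' → count = 3
  pos 8: leaf 'H' → count = 4
  pos 12: leaf 'E' → count = 5
  pos 14: leaf 'A' → count = 6
Total leaves: 6

Answer: 6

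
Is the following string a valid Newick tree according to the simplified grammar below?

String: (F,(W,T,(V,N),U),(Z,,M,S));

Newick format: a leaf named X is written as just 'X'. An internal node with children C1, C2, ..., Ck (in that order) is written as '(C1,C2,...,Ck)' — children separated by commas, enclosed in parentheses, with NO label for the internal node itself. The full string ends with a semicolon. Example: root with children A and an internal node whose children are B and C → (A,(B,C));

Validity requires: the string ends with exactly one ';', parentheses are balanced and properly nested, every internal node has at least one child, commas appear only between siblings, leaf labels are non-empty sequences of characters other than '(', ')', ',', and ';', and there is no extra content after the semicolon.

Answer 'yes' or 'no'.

Answer: no

Derivation:
Input: (F,(W,T,(V,N),U),(Z,,M,S));
Paren balance: 4 '(' vs 4 ')' OK
Ends with single ';': True
Full parse: FAILS (empty leaf label at pos 20)
Valid: False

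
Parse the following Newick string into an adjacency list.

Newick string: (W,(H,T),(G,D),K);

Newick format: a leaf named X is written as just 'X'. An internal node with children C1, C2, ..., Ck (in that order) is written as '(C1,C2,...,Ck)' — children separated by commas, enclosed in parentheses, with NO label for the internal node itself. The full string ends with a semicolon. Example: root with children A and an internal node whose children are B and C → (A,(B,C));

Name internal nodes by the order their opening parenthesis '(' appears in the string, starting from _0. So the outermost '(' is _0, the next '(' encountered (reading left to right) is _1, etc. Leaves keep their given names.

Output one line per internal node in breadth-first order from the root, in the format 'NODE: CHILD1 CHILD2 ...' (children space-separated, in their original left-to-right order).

Input: (W,(H,T),(G,D),K);
Scanning left-to-right, naming '(' by encounter order:
  pos 0: '(' -> open internal node _0 (depth 1)
  pos 3: '(' -> open internal node _1 (depth 2)
  pos 7: ')' -> close internal node _1 (now at depth 1)
  pos 9: '(' -> open internal node _2 (depth 2)
  pos 13: ')' -> close internal node _2 (now at depth 1)
  pos 16: ')' -> close internal node _0 (now at depth 0)
Total internal nodes: 3
BFS adjacency from root:
  _0: W _1 _2 K
  _1: H T
  _2: G D

Answer: _0: W _1 _2 K
_1: H T
_2: G D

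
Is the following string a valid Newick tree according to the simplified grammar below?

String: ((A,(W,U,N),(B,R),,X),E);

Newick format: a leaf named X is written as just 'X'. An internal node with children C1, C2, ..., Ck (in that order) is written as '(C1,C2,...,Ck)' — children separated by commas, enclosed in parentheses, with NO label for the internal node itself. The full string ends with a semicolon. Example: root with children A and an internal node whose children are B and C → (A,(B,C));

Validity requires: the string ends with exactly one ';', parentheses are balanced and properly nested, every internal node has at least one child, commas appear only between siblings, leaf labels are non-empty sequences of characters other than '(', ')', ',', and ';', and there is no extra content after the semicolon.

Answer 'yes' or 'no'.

Input: ((A,(W,U,N),(B,R),,X),E);
Paren balance: 4 '(' vs 4 ')' OK
Ends with single ';': True
Full parse: FAILS (empty leaf label at pos 18)
Valid: False

Answer: no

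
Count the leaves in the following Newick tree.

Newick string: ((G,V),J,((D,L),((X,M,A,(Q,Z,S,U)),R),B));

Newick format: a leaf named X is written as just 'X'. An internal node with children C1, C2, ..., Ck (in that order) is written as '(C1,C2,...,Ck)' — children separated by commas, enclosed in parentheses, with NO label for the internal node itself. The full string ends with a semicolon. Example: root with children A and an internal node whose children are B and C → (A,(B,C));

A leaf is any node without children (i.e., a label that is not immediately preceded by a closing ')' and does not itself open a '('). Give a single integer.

Answer: 14

Derivation:
Newick: ((G,V),J,((D,L),((X,M,A,(Q,Z,S,U)),R),B));
Scan left-to-right; a leaf is any maximal label run not followed by '(':
  pos 2: leaf 'G' → count = 1
  pos 4: leaf 'V' → count = 2
  pos 7: leaf 'J' → count = 3
  pos 11: leaf 'D' → count = 4
  pos 13: leaf 'L' → count = 5
  pos 18: leaf 'X' → count = 6
  pos 20: leaf 'M' → count = 7
  pos 22: leaf 'A' → count = 8
  pos 25: leaf 'Q' → count = 9
  pos 27: leaf 'Z' → count = 10
  pos 29: leaf 'S' → count = 11
  pos 31: leaf 'U' → count = 12
  pos 35: leaf 'R' → count = 13
  pos 38: leaf 'B' → count = 14
Total leaves: 14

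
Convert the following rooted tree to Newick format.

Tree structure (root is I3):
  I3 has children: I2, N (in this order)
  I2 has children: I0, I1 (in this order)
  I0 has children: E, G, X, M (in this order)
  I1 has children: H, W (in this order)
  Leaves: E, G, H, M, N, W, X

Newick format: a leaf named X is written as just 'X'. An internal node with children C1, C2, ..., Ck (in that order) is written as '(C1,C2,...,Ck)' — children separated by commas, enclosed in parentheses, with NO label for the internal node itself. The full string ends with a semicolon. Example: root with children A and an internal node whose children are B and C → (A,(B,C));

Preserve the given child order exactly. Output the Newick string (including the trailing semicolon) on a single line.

Answer: (((E,G,X,M),(H,W)),N);

Derivation:
internal I3 with children ['I2', 'N']
  internal I2 with children ['I0', 'I1']
    internal I0 with children ['E', 'G', 'X', 'M']
      leaf 'E' → 'E'
      leaf 'G' → 'G'
      leaf 'X' → 'X'
      leaf 'M' → 'M'
    → '(E,G,X,M)'
    internal I1 with children ['H', 'W']
      leaf 'H' → 'H'
      leaf 'W' → 'W'
    → '(H,W)'
  → '((E,G,X,M),(H,W))'
  leaf 'N' → 'N'
→ '(((E,G,X,M),(H,W)),N)'
Final: (((E,G,X,M),(H,W)),N);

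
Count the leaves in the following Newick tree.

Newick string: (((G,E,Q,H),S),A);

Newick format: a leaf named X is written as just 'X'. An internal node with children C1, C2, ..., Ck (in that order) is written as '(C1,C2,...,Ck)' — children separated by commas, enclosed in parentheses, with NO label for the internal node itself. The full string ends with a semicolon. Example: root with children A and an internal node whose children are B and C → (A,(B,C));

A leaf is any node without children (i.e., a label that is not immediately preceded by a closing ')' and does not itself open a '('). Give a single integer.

Answer: 6

Derivation:
Newick: (((G,E,Q,H),S),A);
Scan left-to-right; a leaf is any maximal label run not followed by '(':
  pos 3: leaf 'G' → count = 1
  pos 5: leaf 'E' → count = 2
  pos 7: leaf 'Q' → count = 3
  pos 9: leaf 'H' → count = 4
  pos 12: leaf 'S' → count = 5
  pos 15: leaf 'A' → count = 6
Total leaves: 6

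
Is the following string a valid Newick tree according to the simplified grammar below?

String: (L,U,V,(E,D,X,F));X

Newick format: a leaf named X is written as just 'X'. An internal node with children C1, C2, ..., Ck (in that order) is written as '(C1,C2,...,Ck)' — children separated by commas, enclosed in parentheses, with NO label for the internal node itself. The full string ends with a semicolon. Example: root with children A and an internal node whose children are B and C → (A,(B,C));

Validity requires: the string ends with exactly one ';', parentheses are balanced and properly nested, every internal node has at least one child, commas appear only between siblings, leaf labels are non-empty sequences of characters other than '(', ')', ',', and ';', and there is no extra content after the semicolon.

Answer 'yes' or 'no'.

Answer: no

Derivation:
Input: (L,U,V,(E,D,X,F));X
Paren balance: 2 '(' vs 2 ')' OK
Ends with single ';': False
Full parse: FAILS (must end with ;)
Valid: False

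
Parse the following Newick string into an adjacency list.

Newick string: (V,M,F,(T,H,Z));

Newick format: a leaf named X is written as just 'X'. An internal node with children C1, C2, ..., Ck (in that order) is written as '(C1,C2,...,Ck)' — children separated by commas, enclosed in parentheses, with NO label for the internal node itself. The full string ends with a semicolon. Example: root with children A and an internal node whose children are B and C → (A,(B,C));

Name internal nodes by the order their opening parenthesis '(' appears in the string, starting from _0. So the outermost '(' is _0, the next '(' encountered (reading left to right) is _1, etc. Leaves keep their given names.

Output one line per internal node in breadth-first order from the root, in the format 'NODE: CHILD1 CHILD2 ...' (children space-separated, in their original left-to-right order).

Answer: _0: V M F _1
_1: T H Z

Derivation:
Input: (V,M,F,(T,H,Z));
Scanning left-to-right, naming '(' by encounter order:
  pos 0: '(' -> open internal node _0 (depth 1)
  pos 7: '(' -> open internal node _1 (depth 2)
  pos 13: ')' -> close internal node _1 (now at depth 1)
  pos 14: ')' -> close internal node _0 (now at depth 0)
Total internal nodes: 2
BFS adjacency from root:
  _0: V M F _1
  _1: T H Z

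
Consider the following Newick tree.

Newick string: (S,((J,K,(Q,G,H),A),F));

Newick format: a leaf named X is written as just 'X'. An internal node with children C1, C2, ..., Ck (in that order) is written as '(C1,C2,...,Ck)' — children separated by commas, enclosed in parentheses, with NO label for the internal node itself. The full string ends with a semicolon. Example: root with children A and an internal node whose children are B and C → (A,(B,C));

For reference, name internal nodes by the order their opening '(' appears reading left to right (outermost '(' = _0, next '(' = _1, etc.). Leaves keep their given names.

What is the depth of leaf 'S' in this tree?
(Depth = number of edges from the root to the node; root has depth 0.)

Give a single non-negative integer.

Newick: (S,((J,K,(Q,G,H),A),F));
Naming internals by '(' encounter order: outermost '(' = _0, next = _1, ...
Query node: S
Path from root: _0 -> S
Depth of S: 1 (number of edges from root)

Answer: 1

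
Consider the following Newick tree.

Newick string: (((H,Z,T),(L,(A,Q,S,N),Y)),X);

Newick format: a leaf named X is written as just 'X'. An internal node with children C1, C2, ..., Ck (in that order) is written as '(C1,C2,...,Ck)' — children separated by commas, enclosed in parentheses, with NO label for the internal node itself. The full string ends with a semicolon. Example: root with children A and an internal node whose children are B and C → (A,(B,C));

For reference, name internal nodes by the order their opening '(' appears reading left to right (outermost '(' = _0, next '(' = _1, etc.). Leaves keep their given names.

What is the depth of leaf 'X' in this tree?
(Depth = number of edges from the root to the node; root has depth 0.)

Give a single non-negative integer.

Answer: 1

Derivation:
Newick: (((H,Z,T),(L,(A,Q,S,N),Y)),X);
Naming internals by '(' encounter order: outermost '(' = _0, next = _1, ...
Query node: X
Path from root: _0 -> X
Depth of X: 1 (number of edges from root)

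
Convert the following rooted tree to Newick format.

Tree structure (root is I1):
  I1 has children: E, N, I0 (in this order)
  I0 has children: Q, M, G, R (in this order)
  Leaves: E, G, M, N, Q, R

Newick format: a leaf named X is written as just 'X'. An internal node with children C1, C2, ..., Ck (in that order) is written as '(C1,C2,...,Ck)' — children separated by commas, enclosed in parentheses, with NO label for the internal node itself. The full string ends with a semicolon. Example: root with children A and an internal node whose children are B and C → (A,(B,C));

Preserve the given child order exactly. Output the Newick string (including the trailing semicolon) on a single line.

internal I1 with children ['E', 'N', 'I0']
  leaf 'E' → 'E'
  leaf 'N' → 'N'
  internal I0 with children ['Q', 'M', 'G', 'R']
    leaf 'Q' → 'Q'
    leaf 'M' → 'M'
    leaf 'G' → 'G'
    leaf 'R' → 'R'
  → '(Q,M,G,R)'
→ '(E,N,(Q,M,G,R))'
Final: (E,N,(Q,M,G,R));

Answer: (E,N,(Q,M,G,R));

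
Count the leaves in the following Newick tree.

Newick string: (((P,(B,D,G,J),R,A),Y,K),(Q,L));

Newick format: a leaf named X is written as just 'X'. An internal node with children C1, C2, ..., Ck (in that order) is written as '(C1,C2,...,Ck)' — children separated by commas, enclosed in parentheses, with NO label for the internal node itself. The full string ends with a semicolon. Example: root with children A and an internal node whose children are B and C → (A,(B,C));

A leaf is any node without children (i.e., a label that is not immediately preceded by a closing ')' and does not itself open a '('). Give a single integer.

Newick: (((P,(B,D,G,J),R,A),Y,K),(Q,L));
Scan left-to-right; a leaf is any maximal label run not followed by '(':
  pos 3: leaf 'P' → count = 1
  pos 6: leaf 'B' → count = 2
  pos 8: leaf 'D' → count = 3
  pos 10: leaf 'G' → count = 4
  pos 12: leaf 'J' → count = 5
  pos 15: leaf 'R' → count = 6
  pos 17: leaf 'A' → count = 7
  pos 20: leaf 'Y' → count = 8
  pos 22: leaf 'K' → count = 9
  pos 26: leaf 'Q' → count = 10
  pos 28: leaf 'L' → count = 11
Total leaves: 11

Answer: 11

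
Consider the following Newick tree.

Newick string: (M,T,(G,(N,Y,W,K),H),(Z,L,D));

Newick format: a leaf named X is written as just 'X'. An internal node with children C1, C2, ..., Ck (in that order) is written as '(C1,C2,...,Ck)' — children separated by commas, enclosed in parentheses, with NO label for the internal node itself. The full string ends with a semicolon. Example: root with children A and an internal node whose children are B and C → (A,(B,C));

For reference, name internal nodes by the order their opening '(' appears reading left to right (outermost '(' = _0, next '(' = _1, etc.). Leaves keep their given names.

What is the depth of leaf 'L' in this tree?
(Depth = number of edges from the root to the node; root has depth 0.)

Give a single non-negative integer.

Newick: (M,T,(G,(N,Y,W,K),H),(Z,L,D));
Naming internals by '(' encounter order: outermost '(' = _0, next = _1, ...
Query node: L
Path from root: _0 -> _3 -> L
Depth of L: 2 (number of edges from root)

Answer: 2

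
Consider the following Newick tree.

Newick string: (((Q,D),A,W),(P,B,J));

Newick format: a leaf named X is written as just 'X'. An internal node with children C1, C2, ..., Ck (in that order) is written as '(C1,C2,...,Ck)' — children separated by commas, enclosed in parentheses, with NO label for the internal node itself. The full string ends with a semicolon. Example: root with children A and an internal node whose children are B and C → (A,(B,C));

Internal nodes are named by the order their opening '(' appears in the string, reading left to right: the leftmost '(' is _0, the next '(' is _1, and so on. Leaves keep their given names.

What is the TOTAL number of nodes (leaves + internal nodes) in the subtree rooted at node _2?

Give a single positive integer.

Answer: 3

Derivation:
Newick: (((Q,D),A,W),(P,B,J));
Locate _2: it is the '(' at position 2 (the 3rd '(' reading left to right).
Query: subtree rooted at _2
_2: subtree_size = 1 + 2
  Q: subtree_size = 1 + 0
  D: subtree_size = 1 + 0
Total subtree size of _2: 3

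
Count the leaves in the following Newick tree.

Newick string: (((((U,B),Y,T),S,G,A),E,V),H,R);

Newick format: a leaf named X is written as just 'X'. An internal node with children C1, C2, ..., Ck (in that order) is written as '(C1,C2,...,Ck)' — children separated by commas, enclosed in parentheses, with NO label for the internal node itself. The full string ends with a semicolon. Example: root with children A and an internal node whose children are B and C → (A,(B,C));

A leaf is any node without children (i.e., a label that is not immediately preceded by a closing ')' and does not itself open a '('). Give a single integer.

Newick: (((((U,B),Y,T),S,G,A),E,V),H,R);
Scan left-to-right; a leaf is any maximal label run not followed by '(':
  pos 5: leaf 'U' → count = 1
  pos 7: leaf 'B' → count = 2
  pos 10: leaf 'Y' → count = 3
  pos 12: leaf 'T' → count = 4
  pos 15: leaf 'S' → count = 5
  pos 17: leaf 'G' → count = 6
  pos 19: leaf 'A' → count = 7
  pos 22: leaf 'E' → count = 8
  pos 24: leaf 'V' → count = 9
  pos 27: leaf 'H' → count = 10
  pos 29: leaf 'R' → count = 11
Total leaves: 11

Answer: 11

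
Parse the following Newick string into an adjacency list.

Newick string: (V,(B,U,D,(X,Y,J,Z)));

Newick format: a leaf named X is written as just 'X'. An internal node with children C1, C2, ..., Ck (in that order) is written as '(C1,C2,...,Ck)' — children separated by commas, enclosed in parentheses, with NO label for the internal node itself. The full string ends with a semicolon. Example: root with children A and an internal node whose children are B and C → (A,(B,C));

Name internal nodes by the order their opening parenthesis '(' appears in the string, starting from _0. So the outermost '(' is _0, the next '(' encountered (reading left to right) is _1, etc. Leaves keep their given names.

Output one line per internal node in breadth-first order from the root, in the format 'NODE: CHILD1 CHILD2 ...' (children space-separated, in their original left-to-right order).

Input: (V,(B,U,D,(X,Y,J,Z)));
Scanning left-to-right, naming '(' by encounter order:
  pos 0: '(' -> open internal node _0 (depth 1)
  pos 3: '(' -> open internal node _1 (depth 2)
  pos 10: '(' -> open internal node _2 (depth 3)
  pos 18: ')' -> close internal node _2 (now at depth 2)
  pos 19: ')' -> close internal node _1 (now at depth 1)
  pos 20: ')' -> close internal node _0 (now at depth 0)
Total internal nodes: 3
BFS adjacency from root:
  _0: V _1
  _1: B U D _2
  _2: X Y J Z

Answer: _0: V _1
_1: B U D _2
_2: X Y J Z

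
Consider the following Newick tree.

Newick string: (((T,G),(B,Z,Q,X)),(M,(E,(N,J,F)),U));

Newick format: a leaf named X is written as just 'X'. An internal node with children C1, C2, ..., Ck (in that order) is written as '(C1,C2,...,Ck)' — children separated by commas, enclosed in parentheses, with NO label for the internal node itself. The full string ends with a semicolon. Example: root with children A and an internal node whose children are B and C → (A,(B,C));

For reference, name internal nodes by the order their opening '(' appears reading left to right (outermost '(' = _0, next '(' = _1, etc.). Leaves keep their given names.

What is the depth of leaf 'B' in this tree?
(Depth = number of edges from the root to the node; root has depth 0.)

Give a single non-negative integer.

Newick: (((T,G),(B,Z,Q,X)),(M,(E,(N,J,F)),U));
Naming internals by '(' encounter order: outermost '(' = _0, next = _1, ...
Query node: B
Path from root: _0 -> _1 -> _3 -> B
Depth of B: 3 (number of edges from root)

Answer: 3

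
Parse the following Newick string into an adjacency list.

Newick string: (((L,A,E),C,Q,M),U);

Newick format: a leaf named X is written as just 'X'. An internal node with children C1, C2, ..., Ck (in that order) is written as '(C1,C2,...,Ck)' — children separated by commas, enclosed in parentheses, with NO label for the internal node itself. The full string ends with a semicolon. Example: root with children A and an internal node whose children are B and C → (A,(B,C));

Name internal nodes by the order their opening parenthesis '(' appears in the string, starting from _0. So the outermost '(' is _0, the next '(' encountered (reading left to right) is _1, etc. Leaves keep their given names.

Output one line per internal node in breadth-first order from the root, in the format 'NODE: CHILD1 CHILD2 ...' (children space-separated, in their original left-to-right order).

Input: (((L,A,E),C,Q,M),U);
Scanning left-to-right, naming '(' by encounter order:
  pos 0: '(' -> open internal node _0 (depth 1)
  pos 1: '(' -> open internal node _1 (depth 2)
  pos 2: '(' -> open internal node _2 (depth 3)
  pos 8: ')' -> close internal node _2 (now at depth 2)
  pos 15: ')' -> close internal node _1 (now at depth 1)
  pos 18: ')' -> close internal node _0 (now at depth 0)
Total internal nodes: 3
BFS adjacency from root:
  _0: _1 U
  _1: _2 C Q M
  _2: L A E

Answer: _0: _1 U
_1: _2 C Q M
_2: L A E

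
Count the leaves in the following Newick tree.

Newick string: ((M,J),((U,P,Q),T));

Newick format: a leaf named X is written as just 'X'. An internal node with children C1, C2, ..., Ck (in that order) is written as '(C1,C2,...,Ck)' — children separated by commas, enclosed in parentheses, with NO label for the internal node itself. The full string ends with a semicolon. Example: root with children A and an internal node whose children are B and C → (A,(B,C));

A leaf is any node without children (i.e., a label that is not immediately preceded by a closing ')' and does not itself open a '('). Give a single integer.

Newick: ((M,J),((U,P,Q),T));
Scan left-to-right; a leaf is any maximal label run not followed by '(':
  pos 2: leaf 'M' → count = 1
  pos 4: leaf 'J' → count = 2
  pos 9: leaf 'U' → count = 3
  pos 11: leaf 'P' → count = 4
  pos 13: leaf 'Q' → count = 5
  pos 16: leaf 'T' → count = 6
Total leaves: 6

Answer: 6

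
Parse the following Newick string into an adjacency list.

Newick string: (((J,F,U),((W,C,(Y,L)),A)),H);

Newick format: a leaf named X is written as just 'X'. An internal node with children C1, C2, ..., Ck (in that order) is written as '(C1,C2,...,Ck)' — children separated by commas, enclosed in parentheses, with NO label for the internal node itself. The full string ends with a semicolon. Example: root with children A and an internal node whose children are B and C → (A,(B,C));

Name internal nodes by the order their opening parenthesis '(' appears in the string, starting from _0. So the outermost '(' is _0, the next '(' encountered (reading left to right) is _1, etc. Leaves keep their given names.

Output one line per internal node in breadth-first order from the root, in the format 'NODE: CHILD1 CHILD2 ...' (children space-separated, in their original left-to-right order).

Input: (((J,F,U),((W,C,(Y,L)),A)),H);
Scanning left-to-right, naming '(' by encounter order:
  pos 0: '(' -> open internal node _0 (depth 1)
  pos 1: '(' -> open internal node _1 (depth 2)
  pos 2: '(' -> open internal node _2 (depth 3)
  pos 8: ')' -> close internal node _2 (now at depth 2)
  pos 10: '(' -> open internal node _3 (depth 3)
  pos 11: '(' -> open internal node _4 (depth 4)
  pos 16: '(' -> open internal node _5 (depth 5)
  pos 20: ')' -> close internal node _5 (now at depth 4)
  pos 21: ')' -> close internal node _4 (now at depth 3)
  pos 24: ')' -> close internal node _3 (now at depth 2)
  pos 25: ')' -> close internal node _1 (now at depth 1)
  pos 28: ')' -> close internal node _0 (now at depth 0)
Total internal nodes: 6
BFS adjacency from root:
  _0: _1 H
  _1: _2 _3
  _2: J F U
  _3: _4 A
  _4: W C _5
  _5: Y L

Answer: _0: _1 H
_1: _2 _3
_2: J F U
_3: _4 A
_4: W C _5
_5: Y L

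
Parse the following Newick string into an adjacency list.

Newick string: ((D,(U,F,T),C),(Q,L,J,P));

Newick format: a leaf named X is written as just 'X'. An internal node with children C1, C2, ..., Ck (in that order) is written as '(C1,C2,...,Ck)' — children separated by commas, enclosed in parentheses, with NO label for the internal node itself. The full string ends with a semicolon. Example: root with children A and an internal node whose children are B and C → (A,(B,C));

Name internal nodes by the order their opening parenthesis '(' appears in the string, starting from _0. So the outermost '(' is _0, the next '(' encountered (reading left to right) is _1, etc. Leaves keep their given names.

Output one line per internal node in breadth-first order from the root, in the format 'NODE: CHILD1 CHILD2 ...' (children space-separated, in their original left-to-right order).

Answer: _0: _1 _3
_1: D _2 C
_3: Q L J P
_2: U F T

Derivation:
Input: ((D,(U,F,T),C),(Q,L,J,P));
Scanning left-to-right, naming '(' by encounter order:
  pos 0: '(' -> open internal node _0 (depth 1)
  pos 1: '(' -> open internal node _1 (depth 2)
  pos 4: '(' -> open internal node _2 (depth 3)
  pos 10: ')' -> close internal node _2 (now at depth 2)
  pos 13: ')' -> close internal node _1 (now at depth 1)
  pos 15: '(' -> open internal node _3 (depth 2)
  pos 23: ')' -> close internal node _3 (now at depth 1)
  pos 24: ')' -> close internal node _0 (now at depth 0)
Total internal nodes: 4
BFS adjacency from root:
  _0: _1 _3
  _1: D _2 C
  _3: Q L J P
  _2: U F T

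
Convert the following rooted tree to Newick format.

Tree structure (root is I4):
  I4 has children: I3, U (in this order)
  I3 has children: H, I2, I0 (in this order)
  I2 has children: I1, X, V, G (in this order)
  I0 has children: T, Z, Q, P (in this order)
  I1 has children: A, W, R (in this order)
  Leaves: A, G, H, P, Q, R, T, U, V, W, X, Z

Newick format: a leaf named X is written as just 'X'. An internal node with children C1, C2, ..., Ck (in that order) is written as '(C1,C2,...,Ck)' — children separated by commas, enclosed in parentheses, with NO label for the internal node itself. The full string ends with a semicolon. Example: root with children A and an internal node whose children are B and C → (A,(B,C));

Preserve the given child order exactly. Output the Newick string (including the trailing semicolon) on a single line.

Answer: ((H,((A,W,R),X,V,G),(T,Z,Q,P)),U);

Derivation:
internal I4 with children ['I3', 'U']
  internal I3 with children ['H', 'I2', 'I0']
    leaf 'H' → 'H'
    internal I2 with children ['I1', 'X', 'V', 'G']
      internal I1 with children ['A', 'W', 'R']
        leaf 'A' → 'A'
        leaf 'W' → 'W'
        leaf 'R' → 'R'
      → '(A,W,R)'
      leaf 'X' → 'X'
      leaf 'V' → 'V'
      leaf 'G' → 'G'
    → '((A,W,R),X,V,G)'
    internal I0 with children ['T', 'Z', 'Q', 'P']
      leaf 'T' → 'T'
      leaf 'Z' → 'Z'
      leaf 'Q' → 'Q'
      leaf 'P' → 'P'
    → '(T,Z,Q,P)'
  → '(H,((A,W,R),X,V,G),(T,Z,Q,P))'
  leaf 'U' → 'U'
→ '((H,((A,W,R),X,V,G),(T,Z,Q,P)),U)'
Final: ((H,((A,W,R),X,V,G),(T,Z,Q,P)),U);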